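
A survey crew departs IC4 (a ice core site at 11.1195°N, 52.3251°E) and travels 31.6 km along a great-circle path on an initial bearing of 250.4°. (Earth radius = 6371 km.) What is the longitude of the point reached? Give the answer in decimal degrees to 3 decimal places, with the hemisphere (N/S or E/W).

δ = d/R = 31.6/6371 = 0.004960 rad
φ₂ = arcsin(sin φ₁ cos δ + cos φ₁ sin δ cos θ)
   = arcsin(0.19286·0.99999 + 0.98123·0.00496·-0.33545) = 11.02405°
λ₂ = λ₁ + atan2(sin θ sin δ cos φ₁, cos δ − sin φ₁ sin φ₂) = 52.05235°

52.052°E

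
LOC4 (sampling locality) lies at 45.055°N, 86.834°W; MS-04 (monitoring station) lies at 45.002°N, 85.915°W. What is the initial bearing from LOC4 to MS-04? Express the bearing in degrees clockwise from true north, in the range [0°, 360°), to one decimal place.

94.3°

Δλ = 0.9190°
y = sin Δλ · cos φ₂ = 0.011341
x = cos φ₁ sin φ₂ − sin φ₁ cos φ₂ cos Δλ = -0.000861
θ = atan2(y, x) = 94.3398° → 94.3398° (mod 360°)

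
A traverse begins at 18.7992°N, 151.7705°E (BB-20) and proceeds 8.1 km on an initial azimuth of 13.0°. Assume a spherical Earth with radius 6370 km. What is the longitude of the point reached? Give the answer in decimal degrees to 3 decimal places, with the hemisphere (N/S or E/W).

δ = d/R = 8.1/6370 = 0.001272 rad
φ₂ = arcsin(sin φ₁ cos δ + cos φ₁ sin δ cos θ)
   = arcsin(0.32225·1.00000 + 0.94665·0.00127·0.97437) = 18.87019°
λ₂ = λ₁ + atan2(sin θ sin δ cos φ₁, cos δ − sin φ₁ sin φ₂) = 151.78782°

151.788°E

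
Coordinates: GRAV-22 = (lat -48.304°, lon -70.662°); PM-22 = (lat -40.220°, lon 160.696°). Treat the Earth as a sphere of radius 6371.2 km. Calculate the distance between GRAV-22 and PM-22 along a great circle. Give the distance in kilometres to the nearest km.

8952 km

Δφ = 8.0840°,  Δλ = -128.6420°
a = sin²(Δφ/2) + cos φ₁ cos φ₂ sin²(Δλ/2) = 0.417507
c = 2·arcsin(√a) = 1.405052 rad = 80.5036°
d = R·c = 6371.2 × 1.405052 = 8951.9 km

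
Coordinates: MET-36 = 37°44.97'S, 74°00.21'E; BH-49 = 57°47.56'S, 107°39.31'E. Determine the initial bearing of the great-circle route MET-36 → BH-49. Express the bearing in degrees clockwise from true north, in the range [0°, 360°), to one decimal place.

143.4°

MET-36: φ = -37.74950°, λ = +74.00350°
BH-49: φ = -57.79267°, λ = +107.65517°
Δλ = 33.6517°
y = sin Δλ · cos φ₂ = 0.295349
x = cos φ₁ sin φ₂ − sin φ₁ cos φ₂ cos Δλ = -0.397409
θ = atan2(y, x) = 143.3807° → 143.3807° (mod 360°)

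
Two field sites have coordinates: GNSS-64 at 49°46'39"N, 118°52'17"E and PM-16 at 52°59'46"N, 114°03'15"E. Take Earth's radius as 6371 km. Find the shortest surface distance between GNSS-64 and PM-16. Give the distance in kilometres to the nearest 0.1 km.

GNSS-64: φ = +49.77750°, λ = +118.87139°
PM-16: φ = +52.99611°, λ = +114.05417°
Δφ = 3.2186°,  Δλ = -4.8172°
a = sin²(Δφ/2) + cos φ₁ cos φ₂ sin²(Δλ/2) = 0.001475
c = 2·arcsin(√a) = 0.076834 rad = 4.4023°
d = R·c = 6371 × 0.076834 = 489.5 km

489.5 km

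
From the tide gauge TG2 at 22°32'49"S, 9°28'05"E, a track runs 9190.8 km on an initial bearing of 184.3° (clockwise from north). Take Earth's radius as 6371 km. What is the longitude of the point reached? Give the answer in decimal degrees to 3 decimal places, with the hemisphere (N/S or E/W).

TG2: φ = -22.54694°, λ = +9.46806°
δ = d/R = 9190.8/6371 = 1.442599 rad
φ₂ = arcsin(sin φ₁ cos δ + cos φ₁ sin δ cos θ)
   = arcsin(-0.38344·0.12785 + 0.92357·0.99179·-0.99719) = -74.24465°
λ₂ = λ₁ + atan2(sin θ sin δ cos φ₁, cos δ − sin φ₁ sin φ₂) = -154.63738°

154.637°W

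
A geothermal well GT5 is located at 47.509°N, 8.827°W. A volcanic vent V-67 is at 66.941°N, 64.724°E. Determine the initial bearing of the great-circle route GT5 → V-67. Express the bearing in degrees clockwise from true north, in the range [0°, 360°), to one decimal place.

34.8°

Δλ = 73.5510°
y = sin Δλ · cos φ₂ = 0.375648
x = cos φ₁ sin φ₂ − sin φ₁ cos φ₂ cos Δλ = 0.539723
θ = atan2(y, x) = 34.8380° → 34.8380° (mod 360°)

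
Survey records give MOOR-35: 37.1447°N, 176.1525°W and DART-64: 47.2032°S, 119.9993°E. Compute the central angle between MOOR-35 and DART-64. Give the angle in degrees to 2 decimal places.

Δφ = -84.3479°,  Δλ = -63.8482°
a = sin²(Δφ/2) + cos φ₁ cos φ₂ sin²(Δλ/2) = 0.602189
c = 2·arcsin(√a) = 1.776625 rad = 101.7931°

101.79°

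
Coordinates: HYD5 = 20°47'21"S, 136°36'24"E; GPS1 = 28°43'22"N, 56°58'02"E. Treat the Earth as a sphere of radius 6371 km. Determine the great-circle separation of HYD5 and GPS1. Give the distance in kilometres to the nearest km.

10155 km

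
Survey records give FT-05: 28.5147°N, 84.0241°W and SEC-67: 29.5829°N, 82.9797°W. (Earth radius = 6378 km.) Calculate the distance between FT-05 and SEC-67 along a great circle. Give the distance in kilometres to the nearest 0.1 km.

156.4 km

Δφ = 1.0682°,  Δλ = 1.0444°
a = sin²(Δφ/2) + cos φ₁ cos φ₂ sin²(Δλ/2) = 0.000150
c = 2·arcsin(√a) = 0.024525 rad = 1.4052°
d = R·c = 6378 × 0.024525 = 156.4 km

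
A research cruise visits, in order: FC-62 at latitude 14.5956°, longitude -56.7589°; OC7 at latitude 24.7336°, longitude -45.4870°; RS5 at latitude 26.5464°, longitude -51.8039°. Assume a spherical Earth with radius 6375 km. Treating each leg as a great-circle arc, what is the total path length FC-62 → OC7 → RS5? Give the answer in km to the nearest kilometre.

FC-62→OC7: c = 0.255914 rad, d = 1631.45 km
OC7→RS5: c = 0.104293 rad, d = 664.87 km
Total = 1631.45 + 664.87 = 2296.32 km

2296 km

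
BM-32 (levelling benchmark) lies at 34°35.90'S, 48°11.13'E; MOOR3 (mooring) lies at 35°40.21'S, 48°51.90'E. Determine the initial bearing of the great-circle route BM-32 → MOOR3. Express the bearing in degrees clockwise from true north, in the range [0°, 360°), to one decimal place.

BM-32: φ = -34.59833°, λ = +48.18550°
MOOR3: φ = -35.67017°, λ = +48.86500°
Δλ = 0.6795°
y = sin Δλ · cos φ₂ = 0.009634
x = cos φ₁ sin φ₂ − sin φ₁ cos φ₂ cos Δλ = -0.018738
θ = atan2(y, x) = 152.7901° → 152.7901° (mod 360°)

152.8°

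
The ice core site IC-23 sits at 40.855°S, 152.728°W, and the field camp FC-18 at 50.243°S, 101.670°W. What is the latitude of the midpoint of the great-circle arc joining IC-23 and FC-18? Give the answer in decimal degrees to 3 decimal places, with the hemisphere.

Bx = cos φ₂ cos Δλ = 0.401968,  By = cos φ₂ sin Δλ = 0.497418
φₘ = atan2(sin φ₁ + sin φ₂, √((cos φ₁ + Bx)² + By²)) = -48.46082°
λₘ = λ₁ + atan2(By, cos φ₁ + Bx) = -129.48813°

48.461°S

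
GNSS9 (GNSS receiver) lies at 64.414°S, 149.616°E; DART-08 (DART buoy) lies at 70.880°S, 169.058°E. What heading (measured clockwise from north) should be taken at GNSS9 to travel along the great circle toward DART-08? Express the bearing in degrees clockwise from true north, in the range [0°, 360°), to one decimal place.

139.9°

Δλ = 19.4420°
y = sin Δλ · cos φ₂ = 0.109025
x = cos φ₁ sin φ₂ − sin φ₁ cos φ₂ cos Δλ = -0.129459
θ = atan2(y, x) = 139.8973° → 139.8973° (mod 360°)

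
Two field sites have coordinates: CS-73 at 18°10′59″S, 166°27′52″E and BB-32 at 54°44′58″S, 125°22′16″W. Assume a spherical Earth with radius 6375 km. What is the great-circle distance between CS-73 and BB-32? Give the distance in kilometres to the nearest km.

6975 km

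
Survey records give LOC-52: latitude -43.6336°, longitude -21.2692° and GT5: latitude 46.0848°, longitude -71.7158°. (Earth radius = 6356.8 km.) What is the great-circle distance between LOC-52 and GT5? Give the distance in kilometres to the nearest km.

11119 km

Δφ = 89.7184°,  Δλ = -50.4466°
a = sin²(Δφ/2) + cos φ₁ cos φ₂ sin²(Δλ/2) = 0.588706
c = 2·arcsin(√a) = 1.749153 rad = 100.2191°
d = R·c = 6356.8 × 1.749153 = 11119.0 km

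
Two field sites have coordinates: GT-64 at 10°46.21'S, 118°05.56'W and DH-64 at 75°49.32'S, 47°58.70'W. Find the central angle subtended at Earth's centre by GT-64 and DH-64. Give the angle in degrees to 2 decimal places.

74.75°

GT-64: φ = -10.77017°, λ = -118.09267°
DH-64: φ = -75.82200°, λ = -47.97833°
Δφ = -65.0518°,  Δλ = 70.1143°
a = sin²(Δφ/2) + cos φ₁ cos φ₂ sin²(Δλ/2) = 0.368488
c = 2·arcsin(√a) = 1.304642 rad = 74.7505°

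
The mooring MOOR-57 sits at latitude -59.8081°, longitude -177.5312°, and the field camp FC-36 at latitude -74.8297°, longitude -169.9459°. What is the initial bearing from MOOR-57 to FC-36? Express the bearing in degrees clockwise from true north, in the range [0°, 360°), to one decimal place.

172.5°

Δλ = 7.5853°
y = sin Δλ · cos φ₂ = 0.034543
x = cos φ₁ sin φ₂ − sin φ₁ cos φ₂ cos Δλ = -0.261162
θ = atan2(y, x) = 172.4653° → 172.4653° (mod 360°)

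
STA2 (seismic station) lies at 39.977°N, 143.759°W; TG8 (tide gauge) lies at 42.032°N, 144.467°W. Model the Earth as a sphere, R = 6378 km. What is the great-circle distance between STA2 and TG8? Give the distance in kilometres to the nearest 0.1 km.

236.4 km

Δφ = 2.0550°,  Δλ = -0.7080°
a = sin²(Δφ/2) + cos φ₁ cos φ₂ sin²(Δλ/2) = 0.000343
c = 2·arcsin(√a) = 0.037059 rad = 2.1233°
d = R·c = 6378 × 0.037059 = 236.4 km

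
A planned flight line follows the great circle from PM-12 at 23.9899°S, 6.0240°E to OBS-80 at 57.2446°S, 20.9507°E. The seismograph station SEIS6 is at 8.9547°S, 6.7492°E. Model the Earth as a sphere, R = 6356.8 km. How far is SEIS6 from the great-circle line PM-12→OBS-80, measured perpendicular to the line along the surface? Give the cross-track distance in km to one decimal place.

δ₁₃ = central angle PM-12→SEIS6 = 0.262692 rad  (haversine)
θ₁₃ = bearing PM-12→SEIS6 = 2.760°,  θ₁₂ = bearing PM-12→OBS-80 = 165.923°
dₓₜ = R·arcsin(sin δ₁₃ · sin(θ₁₃ − θ₁₂)) = 6356.8·arcsin(0.25968·sin(-163.163°)) = -478.579 km
|dₓₜ| = 478.579 km

478.6 km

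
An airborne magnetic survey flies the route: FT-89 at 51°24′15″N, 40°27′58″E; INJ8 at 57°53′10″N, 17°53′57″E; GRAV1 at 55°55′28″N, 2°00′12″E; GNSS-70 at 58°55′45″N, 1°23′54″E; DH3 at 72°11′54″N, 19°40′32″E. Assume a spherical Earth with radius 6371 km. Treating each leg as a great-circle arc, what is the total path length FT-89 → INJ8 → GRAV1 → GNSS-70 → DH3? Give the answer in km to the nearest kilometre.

FT-89: φ = +51.40417°, λ = +40.46611°
INJ8: φ = +57.88611°, λ = +17.89917°
GRAV1: φ = +55.92444°, λ = +2.00333°
GNSS-70: φ = +58.92917°, λ = +1.39833°
DH3: φ = +72.19833°, λ = +19.67556°
FT-89→INJ8: c = 0.252802 rad, d = 1610.60 km
INJ8→GRAV1: c = 0.154916 rad, d = 986.97 km
GRAV1→GNSS-70: c = 0.052749 rad, d = 336.06 km
GNSS-70→DH3: c = 0.264044 rad, d = 1682.22 km
Total = 1610.60 + 986.97 + 336.06 + 1682.22 = 4615.86 km

4616 km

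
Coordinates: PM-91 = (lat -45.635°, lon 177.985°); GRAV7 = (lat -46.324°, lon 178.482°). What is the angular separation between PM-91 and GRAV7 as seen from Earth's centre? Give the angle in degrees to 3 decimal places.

0.771°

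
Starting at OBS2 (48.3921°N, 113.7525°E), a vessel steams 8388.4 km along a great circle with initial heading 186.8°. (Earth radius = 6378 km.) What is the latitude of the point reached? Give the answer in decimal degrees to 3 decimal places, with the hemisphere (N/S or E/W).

26.674°S

δ = d/R = 8388.4/6378 = 1.315209 rad
φ₂ = arcsin(sin φ₁ cos δ + cos φ₁ sin δ cos θ)
   = arcsin(0.74771·0.25281 + 0.66403·0.96751·-0.99297) = -26.67365°
λ₂ = λ₁ + atan2(sin θ sin δ cos φ₁, cos δ − sin φ₁ sin φ₂) = 106.38685°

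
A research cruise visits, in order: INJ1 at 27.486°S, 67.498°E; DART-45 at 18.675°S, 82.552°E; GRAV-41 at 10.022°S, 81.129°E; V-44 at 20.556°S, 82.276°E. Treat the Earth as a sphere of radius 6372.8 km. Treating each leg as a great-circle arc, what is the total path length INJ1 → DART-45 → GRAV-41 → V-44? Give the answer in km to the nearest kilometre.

INJ1→DART-45: c = 0.286081 rad, d = 1823.14 km
DART-45→GRAV-41: c = 0.152924 rad, d = 974.55 km
GRAV-41→V-44: c = 0.184861 rad, d = 1178.08 km
Total = 1823.14 + 974.55 + 1178.08 = 3975.77 km

3976 km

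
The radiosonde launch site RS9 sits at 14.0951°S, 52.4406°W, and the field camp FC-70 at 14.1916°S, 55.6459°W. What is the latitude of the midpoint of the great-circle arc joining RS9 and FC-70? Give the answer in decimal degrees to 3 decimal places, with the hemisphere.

14.149°S

Bx = cos φ₂ cos Δλ = 0.967965,  By = cos φ₂ sin Δλ = -0.054207
φₘ = atan2(sin φ₁ + sin φ₂, √((cos φ₁ + Bx)² + By²)) = -14.14866°
λₘ = λ₁ + atan2(By, cos φ₁ + Bx) = -54.04291°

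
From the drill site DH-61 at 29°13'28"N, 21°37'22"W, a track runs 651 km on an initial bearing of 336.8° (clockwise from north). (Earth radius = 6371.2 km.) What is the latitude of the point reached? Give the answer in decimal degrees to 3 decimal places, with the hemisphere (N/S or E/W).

34.576°N

DH-61: φ = +29.22444°, λ = -21.62278°
δ = d/R = 651/6371.2 = 0.102179 rad
φ₂ = arcsin(sin φ₁ cos δ + cos φ₁ sin δ cos θ)
   = arcsin(0.48823·0.99478 + 0.87271·0.10200·0.91914) = 34.57641°
λ₂ = λ₁ + atan2(sin θ sin δ cos φ₁, cos δ − sin φ₁ sin φ₂) = -24.42006°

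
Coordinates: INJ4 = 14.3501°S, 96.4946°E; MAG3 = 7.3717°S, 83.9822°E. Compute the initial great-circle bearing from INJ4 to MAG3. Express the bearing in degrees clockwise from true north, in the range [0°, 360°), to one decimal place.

298.3°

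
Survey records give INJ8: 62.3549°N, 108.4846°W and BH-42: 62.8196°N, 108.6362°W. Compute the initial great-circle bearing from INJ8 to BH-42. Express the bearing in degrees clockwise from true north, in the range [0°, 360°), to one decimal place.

351.5°

Δλ = -0.1516°
y = sin Δλ · cos φ₂ = -0.001209
x = cos φ₁ sin φ₂ − sin φ₁ cos φ₂ cos Δλ = 0.008112
θ = atan2(y, x) = -8.4745° → 351.5255° (mod 360°)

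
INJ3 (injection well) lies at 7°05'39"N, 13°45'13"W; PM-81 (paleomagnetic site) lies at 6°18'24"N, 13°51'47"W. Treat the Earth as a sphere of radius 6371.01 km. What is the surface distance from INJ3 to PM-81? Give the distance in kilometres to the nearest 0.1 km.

INJ3: φ = +7.09417°, λ = -13.75361°
PM-81: φ = +6.30667°, λ = -13.86306°
Δφ = -0.7875°,  Δλ = -0.1094°
a = sin²(Δφ/2) + cos φ₁ cos φ₂ sin²(Δλ/2) = 0.000048
c = 2·arcsin(√a) = 0.013875 rad = 0.7950°
d = R·c = 6371.01 × 0.013875 = 88.4 km

88.4 km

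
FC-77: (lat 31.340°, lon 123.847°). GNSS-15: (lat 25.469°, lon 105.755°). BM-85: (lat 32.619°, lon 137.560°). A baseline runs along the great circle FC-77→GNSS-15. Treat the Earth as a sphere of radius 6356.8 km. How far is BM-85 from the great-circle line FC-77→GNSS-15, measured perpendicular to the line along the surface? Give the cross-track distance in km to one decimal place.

131.6 km

δ₁₃ = central angle FC-77→BM-85 = 0.204093 rad  (haversine)
θ₁₃ = bearing FC-77→BM-85 = 80.111°,  θ₁₂ = bearing FC-77→GNSS-15 = 254.250°
dₓₜ = R·arcsin(sin δ₁₃ · sin(θ₁₃ − θ₁₂)) = 6356.8·arcsin(0.20268·sin(-174.139°)) = -131.583 km
|dₓₜ| = 131.583 km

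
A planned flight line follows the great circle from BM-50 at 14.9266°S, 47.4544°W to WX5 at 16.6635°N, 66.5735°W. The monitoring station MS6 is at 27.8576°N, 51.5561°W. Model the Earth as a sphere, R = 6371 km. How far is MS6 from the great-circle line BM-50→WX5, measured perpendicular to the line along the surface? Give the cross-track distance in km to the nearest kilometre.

1952 km

δ₁₃ = central angle BM-50→MS6 = 0.749941 rad  (haversine)
θ₁₃ = bearing BM-50→MS6 = 354.676°,  θ₁₂ = bearing BM-50→WX5 = 328.409°
dₓₜ = R·arcsin(sin δ₁₃ · sin(θ₁₃ − θ₁₂)) = 6371·arcsin(0.68160·sin(26.267°)) = 1952.180 km
|dₓₜ| = 1952.180 km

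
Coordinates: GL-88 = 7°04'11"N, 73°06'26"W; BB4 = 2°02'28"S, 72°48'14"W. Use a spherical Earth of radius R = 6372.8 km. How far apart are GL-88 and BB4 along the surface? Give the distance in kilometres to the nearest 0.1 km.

1013.9 km

GL-88: φ = +7.06972°, λ = -73.10722°
BB4: φ = -2.04111°, λ = -72.80389°
Δφ = -9.1108°,  Δλ = 0.3033°
a = sin²(Δφ/2) + cos φ₁ cos φ₂ sin²(Δλ/2) = 0.006315
c = 2·arcsin(√a) = 0.159102 rad = 9.1159°
d = R·c = 6372.8 × 0.159102 = 1013.9 km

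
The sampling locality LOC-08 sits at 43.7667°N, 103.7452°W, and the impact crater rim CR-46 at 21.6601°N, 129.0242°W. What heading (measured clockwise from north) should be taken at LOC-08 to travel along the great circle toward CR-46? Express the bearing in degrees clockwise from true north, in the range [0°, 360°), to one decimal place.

231.6°

Δλ = -25.2790°
y = sin Δλ · cos φ₂ = -0.396874
x = cos φ₁ sin φ₂ − sin φ₁ cos φ₂ cos Δλ = -0.314768
θ = atan2(y, x) = -128.4186° → 231.5814° (mod 360°)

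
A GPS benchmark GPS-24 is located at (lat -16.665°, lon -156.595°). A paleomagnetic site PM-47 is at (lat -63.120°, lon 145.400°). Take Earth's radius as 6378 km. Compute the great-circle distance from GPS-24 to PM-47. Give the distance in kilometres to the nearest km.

6787 km

Δφ = -46.4550°,  Δλ = -58.0050°
a = sin²(Δφ/2) + cos φ₁ cos φ₂ sin²(Δλ/2) = 0.257358
c = 2·arcsin(√a) = 1.064108 rad = 60.9689°
d = R·c = 6378 × 1.064108 = 6786.9 km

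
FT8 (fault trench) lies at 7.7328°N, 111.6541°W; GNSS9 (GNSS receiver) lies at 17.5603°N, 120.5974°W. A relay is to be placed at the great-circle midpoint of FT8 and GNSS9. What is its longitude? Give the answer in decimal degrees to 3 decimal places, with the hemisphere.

116.039°W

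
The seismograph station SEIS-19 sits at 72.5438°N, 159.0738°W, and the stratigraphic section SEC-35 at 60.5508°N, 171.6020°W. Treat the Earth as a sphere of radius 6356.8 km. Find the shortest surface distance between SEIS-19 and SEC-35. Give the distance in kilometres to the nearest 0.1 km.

Δφ = -11.9930°,  Δλ = -12.5282°
a = sin²(Δφ/2) + cos φ₁ cos φ₂ sin²(Δλ/2) = 0.012669
c = 2·arcsin(√a) = 0.225594 rad = 12.9256°
d = R·c = 6356.8 × 0.225594 = 1434.1 km

1434.1 km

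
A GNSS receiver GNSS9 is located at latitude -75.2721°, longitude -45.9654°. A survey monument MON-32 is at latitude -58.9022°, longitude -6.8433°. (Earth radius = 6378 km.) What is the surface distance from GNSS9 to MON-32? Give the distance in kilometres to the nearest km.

Δφ = 16.3699°,  Δλ = 39.1221°
a = sin²(Δφ/2) + cos φ₁ cos φ₂ sin²(Δλ/2) = 0.034988
c = 2·arcsin(√a) = 0.376321 rad = 21.5616°
d = R·c = 6378 × 0.376321 = 2400.2 km

2400 km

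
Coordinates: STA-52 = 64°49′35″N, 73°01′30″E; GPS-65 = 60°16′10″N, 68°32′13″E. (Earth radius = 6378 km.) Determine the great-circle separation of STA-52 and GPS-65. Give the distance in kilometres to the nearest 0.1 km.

556.8 km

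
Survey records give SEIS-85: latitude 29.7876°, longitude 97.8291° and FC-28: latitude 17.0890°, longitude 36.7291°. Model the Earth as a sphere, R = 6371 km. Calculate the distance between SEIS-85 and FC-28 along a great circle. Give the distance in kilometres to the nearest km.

6321 km

Δφ = -12.6986°,  Δλ = -61.1000°
a = sin²(Δφ/2) + cos φ₁ cos φ₂ sin²(Δλ/2) = 0.226553
c = 2·arcsin(√a) = 0.992147 rad = 56.8458°
d = R·c = 6371 × 0.992147 = 6321.0 km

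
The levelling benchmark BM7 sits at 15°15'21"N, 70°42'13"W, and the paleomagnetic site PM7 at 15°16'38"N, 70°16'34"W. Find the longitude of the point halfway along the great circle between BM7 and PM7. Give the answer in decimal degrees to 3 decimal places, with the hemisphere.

70.490°W

BM7: φ = +15.25583°, λ = -70.70361°
PM7: φ = +15.27722°, λ = -70.27611°
Bx = cos φ₂ cos Δλ = 0.964635,  By = cos φ₂ sin Δλ = 0.007198
φₘ = atan2(sin φ₁ + sin φ₂, √((cos φ₁ + Bx)² + By²)) = 15.26663°
λₘ = λ₁ + atan2(By, cos φ₁ + Bx) = -70.48987°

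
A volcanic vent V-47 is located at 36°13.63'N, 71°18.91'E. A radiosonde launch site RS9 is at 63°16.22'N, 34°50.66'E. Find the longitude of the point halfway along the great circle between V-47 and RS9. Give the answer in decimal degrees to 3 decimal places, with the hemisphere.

V-47: φ = +36.22717°, λ = +71.31517°
RS9: φ = +63.27033°, λ = +34.84433°
Bx = cos φ₂ cos Δλ = 0.361696,  By = cos φ₂ sin Δλ = -0.267356
φₘ = atan2(sin φ₁ + sin φ₂, √((cos φ₁ + Bx)² + By²)) = 51.07579°
λₘ = λ₁ + atan2(By, cos φ₁ + Bx) = 58.42624°

58.426°E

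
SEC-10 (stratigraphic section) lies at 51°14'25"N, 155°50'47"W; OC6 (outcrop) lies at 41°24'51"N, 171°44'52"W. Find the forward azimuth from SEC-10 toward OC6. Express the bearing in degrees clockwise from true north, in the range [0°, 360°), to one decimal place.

234.2°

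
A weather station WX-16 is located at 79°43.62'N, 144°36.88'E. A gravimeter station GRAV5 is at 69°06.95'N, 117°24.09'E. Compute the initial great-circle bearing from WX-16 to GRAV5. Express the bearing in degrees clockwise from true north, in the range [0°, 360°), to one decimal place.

228.3°

WX-16: φ = +79.72700°, λ = +144.61467°
GRAV5: φ = +69.11583°, λ = +117.40150°
Δλ = -27.2132°
y = sin Δλ · cos φ₂ = -0.163019
x = cos φ₁ sin φ₂ − sin φ₁ cos φ₂ cos Δλ = -0.145317
θ = atan2(y, x) = -131.7142° → 228.2858° (mod 360°)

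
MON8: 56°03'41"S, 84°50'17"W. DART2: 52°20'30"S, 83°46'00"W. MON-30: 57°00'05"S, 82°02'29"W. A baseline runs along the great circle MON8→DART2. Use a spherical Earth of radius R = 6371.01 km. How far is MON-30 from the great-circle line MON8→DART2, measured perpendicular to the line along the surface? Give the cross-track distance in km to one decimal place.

185.5 km

MON8: φ = -56.06139°, λ = -84.83806°
DART2: φ = -52.34167°, λ = -83.76667°
MON-30: φ = -57.00139°, λ = -82.04139°
δ₁₃ = central angle MON8→MON-30 = 0.031520 rad  (haversine)
θ₁₃ = bearing MON8→MON-30 = 122.523°,  θ₁₂ = bearing MON8→DART2 = 10.000°
dₓₜ = R·arcsin(sin δ₁₃ · sin(θ₁₃ − θ₁₂)) = 6371.01·arcsin(0.03152·sin(112.523°)) = 185.495 km
|dₓₜ| = 185.495 km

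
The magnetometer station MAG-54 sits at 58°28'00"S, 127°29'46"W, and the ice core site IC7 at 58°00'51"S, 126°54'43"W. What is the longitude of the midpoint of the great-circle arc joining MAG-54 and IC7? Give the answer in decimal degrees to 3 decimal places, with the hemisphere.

MAG-54: φ = -58.46667°, λ = -127.49611°
IC7: φ = -58.01417°, λ = -126.91194°
Bx = cos φ₂ cos Δλ = 0.529682,  By = cos φ₂ sin Δλ = 0.005401
φₘ = atan2(sin φ₁ + sin φ₂, √((cos φ₁ + Bx)² + By²)) = -58.24075°
λₘ = λ₁ + atan2(By, cos φ₁ + Bx) = -127.20216°

127.202°W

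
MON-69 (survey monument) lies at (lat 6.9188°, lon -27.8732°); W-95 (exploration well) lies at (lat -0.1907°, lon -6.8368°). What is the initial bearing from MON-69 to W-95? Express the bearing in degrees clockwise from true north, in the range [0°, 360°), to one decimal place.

Δλ = 21.0364°
y = sin Δλ · cos φ₂ = 0.358959
x = cos φ₁ sin φ₂ − sin φ₁ cos φ₂ cos Δλ = -0.115738
θ = atan2(y, x) = 107.8706° → 107.8706° (mod 360°)

107.9°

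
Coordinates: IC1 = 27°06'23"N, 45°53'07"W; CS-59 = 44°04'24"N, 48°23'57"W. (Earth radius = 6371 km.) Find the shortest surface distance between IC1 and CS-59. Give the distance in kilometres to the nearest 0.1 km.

IC1: φ = +27.10639°, λ = -45.88528°
CS-59: φ = +44.07333°, λ = -48.39917°
Δφ = 16.9669°,  Δλ = -2.5139°
a = sin²(Δφ/2) + cos φ₁ cos φ₂ sin²(Δλ/2) = 0.022071
c = 2·arcsin(√a) = 0.298231 rad = 17.0874°
d = R·c = 6371 × 0.298231 = 1900.0 km

1900.0 km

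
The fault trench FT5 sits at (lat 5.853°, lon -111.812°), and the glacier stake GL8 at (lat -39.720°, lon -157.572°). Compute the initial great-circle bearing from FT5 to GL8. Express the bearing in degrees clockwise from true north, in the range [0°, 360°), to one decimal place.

218.6°

Δλ = -45.7600°
y = sin Δλ · cos φ₂ = -0.551056
x = cos φ₁ sin φ₂ − sin φ₁ cos φ₂ cos Δλ = -0.690428
θ = atan2(y, x) = -141.4053° → 218.5947° (mod 360°)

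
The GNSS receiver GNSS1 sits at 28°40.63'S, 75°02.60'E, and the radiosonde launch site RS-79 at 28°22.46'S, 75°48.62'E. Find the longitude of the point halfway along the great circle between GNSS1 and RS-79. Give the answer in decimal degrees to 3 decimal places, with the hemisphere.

75.427°E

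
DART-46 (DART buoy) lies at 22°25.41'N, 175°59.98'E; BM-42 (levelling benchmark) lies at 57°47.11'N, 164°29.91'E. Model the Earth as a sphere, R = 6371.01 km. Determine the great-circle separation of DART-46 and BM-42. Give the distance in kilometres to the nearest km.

4040 km

DART-46: φ = +22.42350°, λ = +175.99967°
BM-42: φ = +57.78517°, λ = +164.49850°
Δφ = 35.3617°,  Δλ = -11.5012°
a = sin²(Δφ/2) + cos φ₁ cos φ₂ sin²(Δλ/2) = 0.097190
c = 2·arcsin(√a) = 0.634075 rad = 36.3298°
d = R·c = 6371.01 × 0.634075 = 4039.7 km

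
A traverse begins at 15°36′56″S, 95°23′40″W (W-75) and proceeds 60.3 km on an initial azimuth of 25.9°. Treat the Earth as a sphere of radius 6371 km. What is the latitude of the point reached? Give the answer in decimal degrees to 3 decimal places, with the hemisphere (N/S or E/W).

W-75: φ = -15.61556°, λ = -95.39444°
δ = d/R = 60.3/6371 = 0.009465 rad
φ₂ = arcsin(sin φ₁ cos δ + cos φ₁ sin δ cos θ)
   = arcsin(-0.26918·0.99996 + 0.96309·0.00946·0.89956) = -15.12760°
λ₂ = λ₁ + atan2(sin θ sin δ cos φ₁, cos δ − sin φ₁ sin φ₂) = -95.14907°

15.128°S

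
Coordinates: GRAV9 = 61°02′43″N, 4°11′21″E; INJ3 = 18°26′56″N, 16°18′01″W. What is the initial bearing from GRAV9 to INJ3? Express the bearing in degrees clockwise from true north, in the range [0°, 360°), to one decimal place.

GRAV9: φ = +61.04528°, λ = +4.18917°
INJ3: φ = +18.44889°, λ = -16.30028°
Δλ = -20.4894°
y = sin Δλ · cos φ₂ = -0.332045
x = cos φ₁ sin φ₂ − sin φ₁ cos φ₂ cos Δλ = -0.624319
θ = atan2(y, x) = -151.9936° → 208.0064° (mod 360°)

208.0°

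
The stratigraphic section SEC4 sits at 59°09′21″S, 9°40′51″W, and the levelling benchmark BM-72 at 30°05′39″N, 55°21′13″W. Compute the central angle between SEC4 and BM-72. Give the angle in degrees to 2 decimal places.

SEC4: φ = -59.15583°, λ = -9.68083°
BM-72: φ = +30.09417°, λ = -55.35361°
Δφ = 89.2500°,  Δλ = -45.6728°
a = sin²(Δφ/2) + cos φ₁ cos φ₂ sin²(Δλ/2) = 0.560270
c = 2·arcsin(√a) = 1.691631 rad = 96.9233°

96.92°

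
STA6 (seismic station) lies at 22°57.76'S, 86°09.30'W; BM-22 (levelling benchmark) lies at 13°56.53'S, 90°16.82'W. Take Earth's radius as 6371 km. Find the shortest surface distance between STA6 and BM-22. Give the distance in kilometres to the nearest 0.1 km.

STA6: φ = -22.96267°, λ = -86.15500°
BM-22: φ = -13.94217°, λ = -90.28033°
Δφ = 9.0205°,  Δλ = -4.1253°
a = sin²(Δφ/2) + cos φ₁ cos φ₂ sin²(Δλ/2) = 0.007342
c = 2·arcsin(√a) = 0.171576 rad = 9.8306°
d = R·c = 6371 × 0.171576 = 1093.1 km

1093.1 km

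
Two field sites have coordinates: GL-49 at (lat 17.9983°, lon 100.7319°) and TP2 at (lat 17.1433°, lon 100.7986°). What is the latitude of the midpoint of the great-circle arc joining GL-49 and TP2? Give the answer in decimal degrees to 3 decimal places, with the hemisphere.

Bx = cos φ₂ cos Δλ = 0.955570,  By = cos φ₂ sin Δλ = 0.001112
φₘ = atan2(sin φ₁ + sin φ₂, √((cos φ₁ + Bx)² + By²)) = 17.57080°
λₘ = λ₁ + atan2(By, cos φ₁ + Bx) = 100.76533°

17.571°N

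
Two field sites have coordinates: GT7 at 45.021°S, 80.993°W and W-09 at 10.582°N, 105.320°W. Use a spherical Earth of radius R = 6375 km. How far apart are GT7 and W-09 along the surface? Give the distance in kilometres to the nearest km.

6652 km

Δφ = 55.6030°,  Δλ = -24.3270°
a = sin²(Δφ/2) + cos φ₁ cos φ₂ sin²(Δλ/2) = 0.248385
c = 2·arcsin(√a) = 1.043464 rad = 59.7861°
d = R·c = 6375 × 1.043464 = 6652.1 km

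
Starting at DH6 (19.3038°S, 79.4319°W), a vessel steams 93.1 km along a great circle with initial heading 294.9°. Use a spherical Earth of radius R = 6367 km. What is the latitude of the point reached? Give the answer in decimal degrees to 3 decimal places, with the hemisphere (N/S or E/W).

18.949°S

δ = d/R = 93.1/6367 = 0.014622 rad
φ₂ = arcsin(sin φ₁ cos δ + cos φ₁ sin δ cos θ)
   = arcsin(-0.33058·0.99989 + 0.94378·0.01462·0.42104) = -18.94931°
λ₂ = λ₁ + atan2(sin θ sin δ cos φ₁, cos δ − sin φ₁ sin φ₂) = -80.23536°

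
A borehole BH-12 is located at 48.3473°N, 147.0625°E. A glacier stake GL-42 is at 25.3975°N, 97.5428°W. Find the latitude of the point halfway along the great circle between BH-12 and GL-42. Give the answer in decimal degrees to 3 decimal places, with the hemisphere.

Bx = cos φ₂ cos Δλ = -0.387405,  By = cos φ₂ sin Δλ = 0.816067
φₘ = atan2(sin φ₁ + sin φ₂, √((cos φ₁ + Bx)² + By²)) = 53.76505°
λₘ = λ₁ + atan2(By, cos φ₁ + Bx) = -141.69955°

53.765°N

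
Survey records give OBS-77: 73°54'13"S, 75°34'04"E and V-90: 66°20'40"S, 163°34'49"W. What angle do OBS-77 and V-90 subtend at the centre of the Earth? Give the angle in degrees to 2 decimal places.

OBS-77: φ = -73.90361°, λ = +75.56778°
V-90: φ = -66.34444°, λ = -163.58028°
Δφ = 7.5592°,  Δλ = 120.8519°
a = sin²(Δφ/2) + cos φ₁ cos φ₂ sin²(Δλ/2) = 0.088492
c = 2·arcsin(√a) = 0.604096 rad = 34.6121°

34.61°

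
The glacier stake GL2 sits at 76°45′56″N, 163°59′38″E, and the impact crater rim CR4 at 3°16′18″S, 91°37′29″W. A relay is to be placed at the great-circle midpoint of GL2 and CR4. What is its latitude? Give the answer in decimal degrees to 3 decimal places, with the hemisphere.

43.452°N

GL2: φ = +76.76556°, λ = +163.99389°
CR4: φ = -3.27167°, λ = -91.62472°
Bx = cos φ₂ cos Δλ = -0.247970,  By = cos φ₂ sin Δλ = 0.967085
φₘ = atan2(sin φ₁ + sin φ₂, √((cos φ₁ + Bx)² + By²)) = 43.45208°
λₘ = λ₁ + atan2(By, cos φ₁ + Bx) = -104.87855°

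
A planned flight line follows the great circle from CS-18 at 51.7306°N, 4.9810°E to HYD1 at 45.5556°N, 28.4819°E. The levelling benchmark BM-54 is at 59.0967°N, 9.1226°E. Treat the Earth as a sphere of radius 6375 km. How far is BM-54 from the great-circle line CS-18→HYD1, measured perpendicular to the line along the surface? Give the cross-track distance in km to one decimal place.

858.3 km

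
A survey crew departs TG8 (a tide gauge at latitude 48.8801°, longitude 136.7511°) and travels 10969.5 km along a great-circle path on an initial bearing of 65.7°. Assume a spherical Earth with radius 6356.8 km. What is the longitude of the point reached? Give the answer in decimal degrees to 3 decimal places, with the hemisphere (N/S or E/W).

δ = d/R = 10969.5/6356.8 = 1.725632 rad
φ₂ = arcsin(sin φ₁ cos δ + cos φ₁ sin δ cos θ)
   = arcsin(0.75334·-0.15422 + 0.65764·0.98804·0.41151) = 8.69714°
λ₂ = λ₁ + atan2(sin θ sin δ cos φ₁, cos δ − sin φ₁ sin φ₂) = -108.88933°

108.889°W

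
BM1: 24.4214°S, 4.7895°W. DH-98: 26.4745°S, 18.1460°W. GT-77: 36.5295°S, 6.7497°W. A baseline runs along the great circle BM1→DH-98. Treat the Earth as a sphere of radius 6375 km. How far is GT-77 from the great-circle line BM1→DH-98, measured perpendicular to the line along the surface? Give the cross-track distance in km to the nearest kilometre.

1277 km

δ₁₃ = central angle BM1→GT-77 = 0.213358 rad  (haversine)
θ₁₃ = bearing BM1→GT-77 = 187.458°,  θ₁₂ = bearing BM1→DH-98 = 257.502°
dₓₜ = R·arcsin(sin δ₁₃ · sin(θ₁₃ − θ₁₂)) = 6375·arcsin(0.21174·sin(-70.043°)) = -1277.332 km
|dₓₜ| = 1277.332 km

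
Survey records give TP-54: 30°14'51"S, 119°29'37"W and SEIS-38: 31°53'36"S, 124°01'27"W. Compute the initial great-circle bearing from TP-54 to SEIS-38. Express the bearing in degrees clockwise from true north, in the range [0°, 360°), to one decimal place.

245.9°

TP-54: φ = -30.24750°, λ = -119.49361°
SEIS-38: φ = -31.89333°, λ = -124.02417°
Δλ = -4.5306°
y = sin Δλ · cos φ₂ = -0.067066
x = cos φ₁ sin φ₂ − sin φ₁ cos φ₂ cos Δλ = -0.030058
θ = atan2(y, x) = -114.1410° → 245.8590° (mod 360°)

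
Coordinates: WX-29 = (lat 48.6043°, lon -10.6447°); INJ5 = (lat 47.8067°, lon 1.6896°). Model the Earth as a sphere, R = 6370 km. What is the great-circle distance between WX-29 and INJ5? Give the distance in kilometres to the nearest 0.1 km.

917.2 km

Δφ = -0.7976°,  Δλ = 12.3343°
a = sin²(Δφ/2) + cos φ₁ cos φ₂ sin²(Δλ/2) = 0.005174
c = 2·arcsin(√a) = 0.143987 rad = 8.2498°
d = R·c = 6370 × 0.143987 = 917.2 km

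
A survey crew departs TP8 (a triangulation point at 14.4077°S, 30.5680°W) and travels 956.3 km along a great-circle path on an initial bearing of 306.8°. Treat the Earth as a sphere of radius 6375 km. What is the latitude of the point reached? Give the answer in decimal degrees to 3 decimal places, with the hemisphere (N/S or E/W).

δ = d/R = 956.3/6375 = 0.150008 rad
φ₂ = arcsin(sin φ₁ cos δ + cos φ₁ sin δ cos θ)
   = arcsin(-0.24882·0.98877 + 0.96855·0.14945·0.59902) = -9.16741°
λ₂ = λ₁ + atan2(sin θ sin δ cos φ₁, cos δ − sin φ₁ sin φ₂) = -37.53019°

9.167°S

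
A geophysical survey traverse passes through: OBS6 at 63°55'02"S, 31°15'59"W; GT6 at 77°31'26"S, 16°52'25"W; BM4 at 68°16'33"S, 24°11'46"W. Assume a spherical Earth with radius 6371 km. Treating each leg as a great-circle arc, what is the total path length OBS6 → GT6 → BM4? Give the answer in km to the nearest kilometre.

OBS6: φ = -63.91722°, λ = -31.26639°
GT6: φ = -77.52389°, λ = -16.87361°
BM4: φ = -68.27583°, λ = -24.19611°
OBS6→GT6: c = 0.249838 rad, d = 1591.72 km
GT6→BM4: c = 0.165418 rad, d = 1053.88 km
Total = 1591.72 + 1053.88 = 2645.59 km

2646 km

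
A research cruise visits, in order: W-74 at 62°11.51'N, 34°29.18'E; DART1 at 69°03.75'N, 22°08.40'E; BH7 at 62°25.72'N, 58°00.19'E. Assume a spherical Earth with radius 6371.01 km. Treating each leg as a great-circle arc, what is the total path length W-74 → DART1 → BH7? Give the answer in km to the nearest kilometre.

W-74: φ = +62.19183°, λ = +34.48633°
DART1: φ = +69.06250°, λ = +22.14000°
BH7: φ = +62.42867°, λ = +58.00317°
W-74→DART1: c = 0.148708 rad, d = 947.42 km
DART1→BH7: c = 0.276752 rad, d = 1763.19 km
Total = 947.42 + 1763.19 = 2710.61 km

2711 km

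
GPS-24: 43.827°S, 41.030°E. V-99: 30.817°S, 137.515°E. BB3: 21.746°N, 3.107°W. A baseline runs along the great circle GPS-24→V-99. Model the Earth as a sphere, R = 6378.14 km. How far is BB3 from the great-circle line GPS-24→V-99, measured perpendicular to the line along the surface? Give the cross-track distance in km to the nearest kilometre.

2309 km

δ₁₃ = central angle GPS-24→BB3 = 1.344520 rad  (haversine)
θ₁₃ = bearing GPS-24→BB3 = 318.414°,  θ₁₂ = bearing GPS-24→V-99 = 117.105°
dₓₜ = R·arcsin(sin δ₁₃ · sin(θ₁₃ − θ₁₂)) = 6378.14·arcsin(0.97451·sin(201.309°)) = -2308.842 km
|dₓₜ| = 2308.842 km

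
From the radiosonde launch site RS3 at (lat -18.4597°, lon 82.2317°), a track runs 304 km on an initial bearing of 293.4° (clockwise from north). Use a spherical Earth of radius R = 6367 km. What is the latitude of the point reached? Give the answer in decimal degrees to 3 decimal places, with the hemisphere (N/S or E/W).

δ = d/R = 304/6367 = 0.047746 rad
φ₂ = arcsin(sin φ₁ cos δ + cos φ₁ sin δ cos θ)
   = arcsin(-0.31664·0.99886 + 0.94855·0.04773·0.39715) = -17.35534°
λ₂ = λ₁ + atan2(sin θ sin δ cos φ₁, cos δ − sin φ₁ sin φ₂) = 79.60136°

17.355°S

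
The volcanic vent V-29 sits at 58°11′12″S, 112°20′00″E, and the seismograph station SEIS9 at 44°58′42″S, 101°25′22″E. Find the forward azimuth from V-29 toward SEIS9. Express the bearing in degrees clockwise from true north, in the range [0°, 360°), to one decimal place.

V-29: φ = -58.18667°, λ = +112.33333°
SEIS9: φ = -44.97833°, λ = +101.42278°
Δλ = -10.9106°
y = sin Δλ · cos φ₂ = -0.133889
x = cos φ₁ sin φ₂ − sin φ₁ cos φ₂ cos Δλ = 0.217627
θ = atan2(y, x) = -31.6008° → 328.3992° (mod 360°)

328.4°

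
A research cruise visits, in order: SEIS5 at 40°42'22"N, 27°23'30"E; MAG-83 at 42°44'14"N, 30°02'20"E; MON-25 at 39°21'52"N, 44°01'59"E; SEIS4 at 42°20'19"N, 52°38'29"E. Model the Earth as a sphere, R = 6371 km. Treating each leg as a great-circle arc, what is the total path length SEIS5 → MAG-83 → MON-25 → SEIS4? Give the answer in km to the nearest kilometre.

SEIS5: φ = +40.70611°, λ = +27.39167°
MAG-83: φ = +42.73722°, λ = +30.03889°
MON-25: φ = +39.36444°, λ = +44.03306°
SEIS4: φ = +42.33861°, λ = +52.64139°
SEIS5→MAG-83: c = 0.049451 rad, d = 315.05 km
MAG-83→MON-25: c = 0.193097 rad, d = 1230.22 km
MON-25→SEIS4: c = 0.124860 rad, d = 795.48 km
Total = 315.05 + 1230.22 + 795.48 = 2340.76 km

2341 km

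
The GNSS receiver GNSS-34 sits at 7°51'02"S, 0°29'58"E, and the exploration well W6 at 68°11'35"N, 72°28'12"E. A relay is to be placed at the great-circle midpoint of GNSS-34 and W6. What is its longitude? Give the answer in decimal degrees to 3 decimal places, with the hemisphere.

18.218°E

GNSS-34: φ = -7.85056°, λ = +0.49944°
W6: φ = +68.19306°, λ = +72.47000°
Bx = cos φ₂ cos Δλ = 0.114975,  By = cos φ₂ sin Δλ = 0.353240
φₘ = atan2(sin φ₁ + sin φ₂, √((cos φ₁ + Bx)² + By²)) = 34.30341°
λₘ = λ₁ + atan2(By, cos φ₁ + Bx) = 18.21811°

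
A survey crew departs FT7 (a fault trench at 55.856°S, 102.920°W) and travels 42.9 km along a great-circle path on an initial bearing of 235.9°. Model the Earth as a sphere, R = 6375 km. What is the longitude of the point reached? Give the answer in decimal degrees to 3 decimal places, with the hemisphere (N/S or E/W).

103.492°W

δ = d/R = 42.9/6375 = 0.006729 rad
φ₂ = arcsin(sin φ₁ cos δ + cos φ₁ sin δ cos θ)
   = arcsin(-0.82763·0.99998 + 0.56127·0.00673·-0.56064) = -56.07084°
λ₂ = λ₁ + atan2(sin θ sin δ cos φ₁, cos δ − sin φ₁ sin φ₂) = -103.49201°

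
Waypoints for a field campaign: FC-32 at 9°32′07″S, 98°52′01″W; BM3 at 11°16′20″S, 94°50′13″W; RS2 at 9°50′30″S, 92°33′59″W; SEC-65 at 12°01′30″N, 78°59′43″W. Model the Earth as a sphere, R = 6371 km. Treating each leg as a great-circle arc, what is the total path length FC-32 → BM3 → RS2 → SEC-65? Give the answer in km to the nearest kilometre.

3633 km

FC-32: φ = -9.53528°, λ = -98.86694°
BM3: φ = -11.27222°, λ = -94.83694°
RS2: φ = -9.84167°, λ = -92.56639°
SEC-65: φ = +12.02500°, λ = -78.99528°
FC-32→BM3: c = 0.075528 rad, d = 481.19 km
BM3→RS2: c = 0.046271 rad, d = 294.79 km
RS2→SEC-65: c = 0.448388 rad, d = 2856.68 km
Total = 481.19 + 294.79 + 2856.68 = 3632.66 km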